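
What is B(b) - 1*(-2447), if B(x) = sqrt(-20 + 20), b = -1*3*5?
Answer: 2447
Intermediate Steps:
b = -15 (b = -3*5 = -15)
B(x) = 0 (B(x) = sqrt(0) = 0)
B(b) - 1*(-2447) = 0 - 1*(-2447) = 0 + 2447 = 2447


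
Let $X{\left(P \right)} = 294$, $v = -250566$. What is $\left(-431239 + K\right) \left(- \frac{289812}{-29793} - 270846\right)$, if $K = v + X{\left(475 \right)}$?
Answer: $\frac{1833043113918242}{9931} \approx 1.8458 \cdot 10^{11}$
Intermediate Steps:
$K = -250272$ ($K = -250566 + 294 = -250272$)
$\left(-431239 + K\right) \left(- \frac{289812}{-29793} - 270846\right) = \left(-431239 - 250272\right) \left(- \frac{289812}{-29793} - 270846\right) = - 681511 \left(\left(-289812\right) \left(- \frac{1}{29793}\right) - 270846\right) = - 681511 \left(\frac{96604}{9931} - 270846\right) = \left(-681511\right) \left(- \frac{2689675022}{9931}\right) = \frac{1833043113918242}{9931}$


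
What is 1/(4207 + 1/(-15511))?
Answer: 15511/65254776 ≈ 0.00023770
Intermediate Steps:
1/(4207 + 1/(-15511)) = 1/(4207 - 1/15511) = 1/(65254776/15511) = 15511/65254776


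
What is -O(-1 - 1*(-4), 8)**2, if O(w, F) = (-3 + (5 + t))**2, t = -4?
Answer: -16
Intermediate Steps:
O(w, F) = 4 (O(w, F) = (-3 + (5 - 4))**2 = (-3 + 1)**2 = (-2)**2 = 4)
-O(-1 - 1*(-4), 8)**2 = -1*4**2 = -1*16 = -16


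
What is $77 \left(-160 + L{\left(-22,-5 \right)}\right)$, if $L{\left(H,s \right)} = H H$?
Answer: $24948$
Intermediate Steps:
$L{\left(H,s \right)} = H^{2}$
$77 \left(-160 + L{\left(-22,-5 \right)}\right) = 77 \left(-160 + \left(-22\right)^{2}\right) = 77 \left(-160 + 484\right) = 77 \cdot 324 = 24948$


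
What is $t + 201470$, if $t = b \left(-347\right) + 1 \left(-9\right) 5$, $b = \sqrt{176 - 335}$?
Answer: $201425 - 347 i \sqrt{159} \approx 2.0143 \cdot 10^{5} - 4375.5 i$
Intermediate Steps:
$b = i \sqrt{159}$ ($b = \sqrt{-159} = i \sqrt{159} \approx 12.61 i$)
$t = -45 - 347 i \sqrt{159}$ ($t = i \sqrt{159} \left(-347\right) + 1 \left(-9\right) 5 = - 347 i \sqrt{159} - 45 = -45 - 347 i \sqrt{159} \approx -45.0 - 4375.5 i$)
$t + 201470 = \left(-45 - 347 i \sqrt{159}\right) + 201470 = 201425 - 347 i \sqrt{159}$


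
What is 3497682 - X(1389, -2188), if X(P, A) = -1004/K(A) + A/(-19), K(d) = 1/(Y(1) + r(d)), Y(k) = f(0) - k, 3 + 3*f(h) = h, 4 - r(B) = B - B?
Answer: 66491922/19 ≈ 3.4996e+6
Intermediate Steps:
r(B) = 4 (r(B) = 4 - (B - B) = 4 - 1*0 = 4 + 0 = 4)
f(h) = -1 + h/3
Y(k) = -1 - k (Y(k) = (-1 + (1/3)*0) - k = (-1 + 0) - k = -1 - k)
K(d) = 1/2 (K(d) = 1/((-1 - 1*1) + 4) = 1/((-1 - 1) + 4) = 1/(-2 + 4) = 1/2)
X(P, A) = -2008 - A/19 (X(P, A) = -1004/1/2 + A/(-19) = -1004*2 + A*(-1/19) = -2008 - A/19)
3497682 - X(1389, -2188) = 3497682 - (-2008 - 1/19*(-2188)) = 3497682 - (-2008 + 2188/19) = 3497682 - 1*(-35964/19) = 3497682 + 35964/19 = 66491922/19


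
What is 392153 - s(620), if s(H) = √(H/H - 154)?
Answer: 392153 - 3*I*√17 ≈ 3.9215e+5 - 12.369*I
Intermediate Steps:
s(H) = 3*I*√17 (s(H) = √(1 - 154) = √(-153) = 3*I*√17)
392153 - s(620) = 392153 - 3*I*√17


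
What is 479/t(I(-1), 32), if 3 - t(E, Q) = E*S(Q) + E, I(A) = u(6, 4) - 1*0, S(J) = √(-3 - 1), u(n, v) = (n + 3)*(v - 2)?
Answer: -2395/507 + 1916*I/169 ≈ -4.7239 + 11.337*I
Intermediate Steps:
u(n, v) = (-2 + v)*(3 + n) (u(n, v) = (3 + n)*(-2 + v) = (-2 + v)*(3 + n))
S(J) = 2*I (S(J) = √(-4) = 2*I)
I(A) = 18 (I(A) = (-6 - 2*6 + 3*4 + 6*4) - 1*0 = (-6 - 12 + 12 + 24) + 0 = 18 + 0 = 18)
t(E, Q) = 3 - E - 2*I*E (t(E, Q) = 3 - (E*(2*I) + E) = 3 - (2*I*E + E) = 3 - (E + 2*I*E) = 3 + (-E - 2*I*E) = 3 - E - 2*I*E)
479/t(I(-1), 32) = 479/(3 - 1*18 - 2*I*18) = 479/(3 - 18 - 36*I) = 479/(-15 - 36*I) = 479*((-15 + 36*I)/1521) = 479*(-15 + 36*I)/1521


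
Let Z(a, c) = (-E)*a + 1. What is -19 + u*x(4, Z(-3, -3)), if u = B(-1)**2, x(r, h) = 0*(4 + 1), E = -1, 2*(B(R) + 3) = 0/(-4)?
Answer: -19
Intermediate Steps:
B(R) = -3 (B(R) = -3 + (0/(-4))/2 = -3 + (0*(-1/4))/2 = -3 + (1/2)*0 = -3 + 0 = -3)
Z(a, c) = 1 + a (Z(a, c) = (-1*(-1))*a + 1 = 1*a + 1 = a + 1 = 1 + a)
x(r, h) = 0 (x(r, h) = 0*5 = 0)
u = 9 (u = (-3)**2 = 9)
-19 + u*x(4, Z(-3, -3)) = -19 + 9*0 = -19 + 0 = -19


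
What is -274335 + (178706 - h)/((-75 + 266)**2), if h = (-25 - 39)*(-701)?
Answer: -10007881293/36481 ≈ -2.7433e+5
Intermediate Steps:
h = 44864 (h = -64*(-701) = 44864)
-274335 + (178706 - h)/((-75 + 266)**2) = -274335 + (178706 - 1*44864)/((-75 + 266)**2) = -274335 + (178706 - 44864)/(191**2) = -274335 + 133842/36481 = -10007881293/36481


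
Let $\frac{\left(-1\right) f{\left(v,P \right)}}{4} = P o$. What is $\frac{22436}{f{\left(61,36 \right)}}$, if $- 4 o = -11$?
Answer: $- \frac{5609}{99} \approx -56.657$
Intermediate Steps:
$o = \frac{11}{4}$ ($o = \left(- \frac{1}{4}\right) \left(-11\right) = \frac{11}{4} \approx 2.75$)
$f{\left(v,P \right)} = - 11 P$ ($f{\left(v,P \right)} = - 4 P \frac{11}{4} = - 4 \frac{11 P}{4} = - 11 P$)
$\frac{22436}{f{\left(61,36 \right)}} = \frac{22436}{\left(-11\right) 36} = \frac{22436}{-396} = 22436 \left(- \frac{1}{396}\right) = - \frac{5609}{99}$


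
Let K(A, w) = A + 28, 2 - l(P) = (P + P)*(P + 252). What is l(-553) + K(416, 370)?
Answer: -332460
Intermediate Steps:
l(P) = 2 - 2*P*(252 + P) (l(P) = 2 - (P + P)*(P + 252) = 2 - 2*P*(252 + P))
K(A, w) = 28 + A
l(-553) + K(416, 370) = (2 - 504*(-553) - 2*(-553)²) + (28 + 416) = (2 + 278712 - 2*305809) + 444 = (2 + 278712 - 611618) + 444 = -332904 + 444 = -332460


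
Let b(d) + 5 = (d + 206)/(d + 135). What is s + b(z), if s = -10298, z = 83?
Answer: -2245765/218 ≈ -10302.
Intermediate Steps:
b(d) = -5 + (206 + d)/(135 + d) (b(d) = -5 + (d + 206)/(d + 135) = -5 + (206 + d)/(135 + d))
s + b(z) = -10298 + (-469 - 4*83)/(135 + 83) = -10298 + (-469 - 332)/218 = -10298 + (1/218)*(-801) = -10298 - 801/218 = -2245765/218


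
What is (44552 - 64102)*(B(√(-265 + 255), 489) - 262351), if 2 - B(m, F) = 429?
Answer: 5137309900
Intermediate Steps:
B(m, F) = -427 (B(m, F) = 2 - 1*429 = 2 - 429 = -427)
(44552 - 64102)*(B(√(-265 + 255), 489) - 262351) = (44552 - 64102)*(-427 - 262351) = -19550*(-262778) = 5137309900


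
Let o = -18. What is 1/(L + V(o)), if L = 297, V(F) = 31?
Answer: 1/328 ≈ 0.0030488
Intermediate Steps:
1/(L + V(o)) = 1/(297 + 31) = 1/328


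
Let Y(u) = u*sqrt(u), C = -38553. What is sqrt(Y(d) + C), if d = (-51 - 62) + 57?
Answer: sqrt(-38553 - 112*I*sqrt(14)) ≈ 1.067 - 196.35*I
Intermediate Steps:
d = -56 (d = -113 + 57 = -56)
Y(u) = u**(3/2)
sqrt(Y(d) + C) = sqrt((-56)**(3/2) - 38553) = sqrt(-112*I*sqrt(14) - 38553) = sqrt(-38553 - 112*I*sqrt(14))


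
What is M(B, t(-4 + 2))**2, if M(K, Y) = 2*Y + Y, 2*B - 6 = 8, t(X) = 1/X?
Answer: 9/4 ≈ 2.2500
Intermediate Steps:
B = 7 (B = 3 + (1/2)*8 = 3 + 4 = 7)
M(K, Y) = 3*Y
M(B, t(-4 + 2))**2 = (3/(-4 + 2))**2 = (3/(-2))**2 = (3*(-1/2))**2 = (-3/2)**2 = 9/4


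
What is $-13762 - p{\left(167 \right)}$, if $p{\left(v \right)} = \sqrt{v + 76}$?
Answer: $-13762 - 9 \sqrt{3} \approx -13778.0$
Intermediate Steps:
$p{\left(v \right)} = \sqrt{76 + v}$
$-13762 - p{\left(167 \right)} = -13762 - \sqrt{76 + 167} = -13762 - \sqrt{243} = -13762 - 9 \sqrt{3}$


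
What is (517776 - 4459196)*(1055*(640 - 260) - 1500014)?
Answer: 4332069901880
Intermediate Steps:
(517776 - 4459196)*(1055*(640 - 260) - 1500014) = -3941420*(1055*380 - 1500014) = -3941420*(400900 - 1500014) = -3941420*(-1099114) = 4332069901880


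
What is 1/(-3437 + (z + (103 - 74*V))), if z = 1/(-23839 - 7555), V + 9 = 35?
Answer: -31394/165069653 ≈ -0.00019019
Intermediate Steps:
V = 26 (V = -9 + 35 = 26)
z = -1/31394 (z = 1/(-31394) = -1/31394 ≈ -3.1853e-5)
1/(-3437 + (z + (103 - 74*V))) = 1/(-3437 + (-1/31394 + (103 - 74*26))) = 1/(-3437 + (-1/31394 + (103 - 1924))) = 1/(-3437 + (-1/31394 - 1821)) = 1/(-3437 - 57168475/31394) = 1/(-165069653/31394) = -31394/165069653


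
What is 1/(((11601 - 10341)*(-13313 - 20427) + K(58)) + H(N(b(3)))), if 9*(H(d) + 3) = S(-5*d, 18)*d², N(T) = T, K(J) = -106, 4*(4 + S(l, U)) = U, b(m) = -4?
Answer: -9/382612573 ≈ -2.3522e-8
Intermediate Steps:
S(l, U) = -4 + U/4
H(d) = -3 + d²/18 (H(d) = -3 + ((-4 + (¼)*18)*d²)/9 = -3 + ((-4 + 9/2)*d²)/9 = -3 + (d²/2)/9 = -3 + d²/18)
1/(((11601 - 10341)*(-13313 - 20427) + K(58)) + H(N(b(3)))) = 1/(((11601 - 10341)*(-13313 - 20427) - 106) + (-3 + (1/18)*(-4)²)) = 1/((1260*(-33740) - 106) + (-3 + (1/18)*16)) = 1/((-42512400 - 106) + (-3 + 8/9)) = 1/(-42512506 - 19/9) = 1/(-382612573/9) = -9/382612573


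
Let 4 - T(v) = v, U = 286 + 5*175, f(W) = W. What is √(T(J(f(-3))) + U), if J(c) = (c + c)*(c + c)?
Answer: √1129 ≈ 33.601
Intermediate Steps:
J(c) = 4*c² (J(c) = (2*c)*(2*c) = 4*c²)
U = 1161 (U = 286 + 875 = 1161)
T(v) = 4 - v
√(T(J(f(-3))) + U) = √((4 - 4*(-3)²) + 1161) = √((4 - 4*9) + 1161) = √((4 - 1*36) + 1161) = √((4 - 36) + 1161) = √(-32 + 1161) = √1129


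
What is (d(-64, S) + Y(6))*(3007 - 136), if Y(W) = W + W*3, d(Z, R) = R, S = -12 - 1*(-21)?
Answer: 94743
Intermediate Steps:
S = 9 (S = -12 + 21 = 9)
Y(W) = 4*W (Y(W) = W + 3*W = 4*W)
(d(-64, S) + Y(6))*(3007 - 136) = (9 + 4*6)*(3007 - 136) = (9 + 24)*2871 = 33*2871 = 94743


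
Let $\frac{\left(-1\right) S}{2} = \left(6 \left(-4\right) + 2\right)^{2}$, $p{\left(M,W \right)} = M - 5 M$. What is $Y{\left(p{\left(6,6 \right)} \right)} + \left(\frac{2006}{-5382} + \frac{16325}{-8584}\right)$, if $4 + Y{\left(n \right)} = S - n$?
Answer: $- \frac{21950908039}{23099544} \approx -950.27$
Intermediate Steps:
$p{\left(M,W \right)} = - 4 M$
$S = -968$ ($S = - 2 \left(6 \left(-4\right) + 2\right)^{2} = - 2 \left(-24 + 2\right)^{2} = - 2 \left(-22\right)^{2} = \left(-2\right) 484 = -968$)
$Y{\left(n \right)} = -972 - n$ ($Y{\left(n \right)} = -4 - \left(968 + n\right) = -972 - n$)
$Y{\left(p{\left(6,6 \right)} \right)} + \left(\frac{2006}{-5382} + \frac{16325}{-8584}\right) = \left(-972 - \left(-4\right) 6\right) + \left(\frac{2006}{-5382} + \frac{16325}{-8584}\right) = \left(-972 - -24\right) + \left(2006 \left(- \frac{1}{5382}\right) + 16325 \left(- \frac{1}{8584}\right)\right) = \left(-972 + 24\right) - \frac{52540327}{23099544} = -948 - \frac{52540327}{23099544} = - \frac{21950908039}{23099544}$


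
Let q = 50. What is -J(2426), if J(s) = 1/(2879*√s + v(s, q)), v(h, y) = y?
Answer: 25/10054120283 - 2879*√2426/20108240566 ≈ -7.0495e-6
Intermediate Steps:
J(s) = 1/(50 + 2879*√s) (J(s) = 1/(2879*√s + 50) = 1/(50 + 2879*√s))
-J(2426) = -1/(50 + 2879*√2426)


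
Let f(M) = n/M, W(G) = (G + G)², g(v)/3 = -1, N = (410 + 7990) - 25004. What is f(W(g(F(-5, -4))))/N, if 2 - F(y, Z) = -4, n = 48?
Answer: -1/12453 ≈ -8.0302e-5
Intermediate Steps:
F(y, Z) = 6 (F(y, Z) = 2 - 1*(-4) = 2 + 4 = 6)
N = -16604 (N = 8400 - 25004 = -16604)
g(v) = -3 (g(v) = 3*(-1) = -3)
W(G) = 4*G² (W(G) = (2*G)² = 4*G²)
f(M) = 48/M
f(W(g(F(-5, -4))))/N = (48/((4*(-3)²)))/(-16604) = (48/((4*9)))*(-1/16604) = (48/36)*(-1/16604) = (48*(1/36))*(-1/16604) = (4/3)*(-1/16604) = -1/12453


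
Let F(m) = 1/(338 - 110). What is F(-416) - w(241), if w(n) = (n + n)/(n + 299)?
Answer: -9113/10260 ≈ -0.88821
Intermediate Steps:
w(n) = 2*n/(299 + n) (w(n) = (2*n)/(299 + n) = 2*n/(299 + n))
F(m) = 1/228
F(-416) - w(241) = 1/228 - 2*241/(299 + 241) = 1/228 - 2*241/540 = 1/228 - 1*241/270 = 1/228 - 241/270 = -9113/10260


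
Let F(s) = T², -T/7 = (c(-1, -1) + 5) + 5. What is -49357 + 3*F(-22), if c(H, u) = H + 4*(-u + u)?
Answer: -37450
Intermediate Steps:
c(H, u) = H (c(H, u) = H + 4*0 = H + 0 = H)
T = -63 (T = -7*((-1 + 5) + 5) = -7*(4 + 5) = -7*9 = -63)
F(s) = 3969 (F(s) = (-63)² = 3969)
-49357 + 3*F(-22) = -49357 + 3*3969 = -49357 + 11907 = -37450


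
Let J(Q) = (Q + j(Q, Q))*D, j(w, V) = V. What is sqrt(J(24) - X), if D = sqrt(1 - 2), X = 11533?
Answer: sqrt(-11533 + 48*I) ≈ 0.2235 + 107.39*I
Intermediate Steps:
D = I (D = sqrt(-1) = I ≈ 1.0*I)
J(Q) = 2*I*Q (J(Q) = (Q + Q)*I = (2*Q)*I = 2*I*Q)
sqrt(J(24) - X) = sqrt(2*I*24 - 1*11533) = sqrt(48*I - 11533) = sqrt(-11533 + 48*I)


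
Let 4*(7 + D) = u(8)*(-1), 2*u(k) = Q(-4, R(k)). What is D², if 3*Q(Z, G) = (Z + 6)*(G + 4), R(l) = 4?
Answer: 529/9 ≈ 58.778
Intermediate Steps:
Q(Z, G) = (4 + G)*(6 + Z)/3 (Q(Z, G) = ((Z + 6)*(G + 4))/3 = ((6 + Z)*(4 + G))/3 = ((4 + G)*(6 + Z))/3 = (4 + G)*(6 + Z)/3)
u(k) = 8/3 (u(k) = (8 + 2*4 + (4/3)*(-4) + (⅓)*4*(-4))/2 = (8 + 8 - 16/3 - 16/3)/2 = (½)*(16/3) = 8/3)
D = -23/3 (D = -7 + ((8/3)*(-1))/4 = -7 + (¼)*(-8/3) = -7 - ⅔ = -23/3 ≈ -7.6667)
D² = (-23/3)² = 529/9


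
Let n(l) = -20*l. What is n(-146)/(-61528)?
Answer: -365/7691 ≈ -0.047458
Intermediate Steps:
n(-146)/(-61528) = -20*(-146)/(-61528) = 2920*(-1/61528) = -365/7691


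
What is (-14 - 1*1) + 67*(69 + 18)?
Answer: 5814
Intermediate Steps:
(-14 - 1*1) + 67*(69 + 18) = (-14 - 1) + 67*87 = -15 + 5829 = 5814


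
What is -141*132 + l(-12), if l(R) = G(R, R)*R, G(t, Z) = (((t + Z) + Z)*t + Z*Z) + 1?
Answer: -25536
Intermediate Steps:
G(t, Z) = 1 + Z**2 + t*(t + 2*Z) (G(t, Z) = (((Z + t) + Z)*t + Z**2) + 1 = ((t + 2*Z)*t + Z**2) + 1 = (t*(t + 2*Z) + Z**2) + 1 = (Z**2 + t*(t + 2*Z)) + 1 = 1 + Z**2 + t*(t + 2*Z))
l(R) = R*(1 + 4*R**2) (l(R) = (1 + R**2 + R**2 + 2*R*R)*R = (1 + R**2 + R**2 + 2*R**2)*R = (1 + 4*R**2)*R = R*(1 + 4*R**2))
-141*132 + l(-12) = -141*132 + (-12 + 4*(-12)**3) = -18612 + (-12 + 4*(-1728)) = -18612 + (-12 - 6912) = -18612 - 6924 = -25536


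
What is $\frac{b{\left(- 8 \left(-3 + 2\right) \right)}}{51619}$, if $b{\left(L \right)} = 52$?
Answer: $\frac{52}{51619} \approx 0.0010074$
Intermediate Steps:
$\frac{b{\left(- 8 \left(-3 + 2\right) \right)}}{51619} = \frac{52}{51619}$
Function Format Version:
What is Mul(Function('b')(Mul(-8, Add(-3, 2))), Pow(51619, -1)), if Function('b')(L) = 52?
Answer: Rational(52, 51619) ≈ 0.0010074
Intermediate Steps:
Mul(Function('b')(Mul(-8, Add(-3, 2))), Pow(51619, -1)) = Mul(52, Pow(51619, -1)) = Mul(52, Rational(1, 51619)) = Rational(52, 51619)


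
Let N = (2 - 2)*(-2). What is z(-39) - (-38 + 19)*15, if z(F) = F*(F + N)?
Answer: 1806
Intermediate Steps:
N = 0 (N = 0*(-2) = 0)
z(F) = F**2 (z(F) = F*(F + 0) = F*F = F**2)
z(-39) - (-38 + 19)*15 = (-39)**2 - (-38 + 19)*15 = 1521 - (-19)*15 = 1521 - 1*(-285) = 1521 + 285 = 1806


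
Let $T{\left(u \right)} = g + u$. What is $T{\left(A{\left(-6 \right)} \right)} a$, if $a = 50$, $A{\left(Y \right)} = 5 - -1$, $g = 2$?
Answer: $400$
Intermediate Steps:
$A{\left(Y \right)} = 6$ ($A{\left(Y \right)} = 5 + 1 = 6$)
$T{\left(u \right)} = 2 + u$
$T{\left(A{\left(-6 \right)} \right)} a = \left(2 + 6\right) 50 = 8 \cdot 50 = 400$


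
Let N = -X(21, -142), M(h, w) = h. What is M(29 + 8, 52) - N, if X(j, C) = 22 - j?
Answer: 38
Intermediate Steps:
N = -1 (N = -(22 - 1*21) = -(22 - 21) = -1*1 = -1)
M(29 + 8, 52) - N = (29 + 8) - 1*(-1) = 37 + 1 = 38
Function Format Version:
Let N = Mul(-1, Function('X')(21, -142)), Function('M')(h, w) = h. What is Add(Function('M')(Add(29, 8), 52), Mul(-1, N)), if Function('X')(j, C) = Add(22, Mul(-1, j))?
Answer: 38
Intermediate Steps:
N = -1 (N = Mul(-1, Add(22, Mul(-1, 21))) = Mul(-1, Add(22, -21)) = Mul(-1, 1) = -1)
Add(Function('M')(Add(29, 8), 52), Mul(-1, N)) = Add(Add(29, 8), Mul(-1, -1)) = Add(37, 1) = 38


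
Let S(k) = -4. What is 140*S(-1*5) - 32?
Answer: -592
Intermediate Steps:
140*S(-1*5) - 32 = 140*(-4) - 32 = -560 - 32 = -592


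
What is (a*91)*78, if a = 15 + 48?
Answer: 447174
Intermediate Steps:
a = 63
(a*91)*78 = (63*91)*78 = 5733*78 = 447174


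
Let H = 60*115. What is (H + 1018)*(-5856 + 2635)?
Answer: -25503878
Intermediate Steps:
H = 6900
(H + 1018)*(-5856 + 2635) = (6900 + 1018)*(-5856 + 2635) = 7918*(-3221) = -25503878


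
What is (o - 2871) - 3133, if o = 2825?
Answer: -3179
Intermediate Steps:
(o - 2871) - 3133 = (2825 - 2871) - 3133 = -46 - 3133 = -3179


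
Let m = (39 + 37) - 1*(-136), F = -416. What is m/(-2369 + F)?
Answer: -212/2785 ≈ -0.076122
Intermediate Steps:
m = 212 (m = 76 + 136 = 212)
m/(-2369 + F) = 212/(-2369 - 416) = 212/(-2785) = -1/2785*212 = -212/2785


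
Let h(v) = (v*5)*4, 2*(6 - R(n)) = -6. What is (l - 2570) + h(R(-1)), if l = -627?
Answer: -3017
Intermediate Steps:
R(n) = 9 (R(n) = 6 - 1/2*(-6) = 6 + 3 = 9)
h(v) = 20*v (h(v) = (5*v)*4 = 20*v)
(l - 2570) + h(R(-1)) = (-627 - 2570) + 20*9 = -3197 + 180 = -3017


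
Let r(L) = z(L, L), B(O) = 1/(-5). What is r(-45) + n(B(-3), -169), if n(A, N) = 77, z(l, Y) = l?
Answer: 32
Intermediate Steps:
B(O) = -1/5
r(L) = L
r(-45) + n(B(-3), -169) = -45 + 77 = 32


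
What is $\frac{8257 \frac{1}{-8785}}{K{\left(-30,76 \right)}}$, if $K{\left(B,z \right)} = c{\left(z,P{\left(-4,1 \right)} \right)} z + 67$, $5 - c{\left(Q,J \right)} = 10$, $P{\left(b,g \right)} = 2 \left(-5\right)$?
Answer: $\frac{8257}{2749705} \approx 0.0030029$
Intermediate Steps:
$P{\left(b,g \right)} = -10$
$c{\left(Q,J \right)} = -5$ ($c{\left(Q,J \right)} = 5 - 10 = -5$)
$K{\left(B,z \right)} = 67 - 5 z$ ($K{\left(B,z \right)} = - 5 z + 67 = 67 - 5 z$)
$\frac{8257 \frac{1}{-8785}}{K{\left(-30,76 \right)}} = \frac{8257 \frac{1}{-8785}}{67 - 380} = \frac{8257 \left(- \frac{1}{8785}\right)}{67 - 380} = - \frac{8257}{8785 \left(-313\right)} = \left(- \frac{8257}{8785}\right) \left(- \frac{1}{313}\right) = \frac{8257}{2749705}$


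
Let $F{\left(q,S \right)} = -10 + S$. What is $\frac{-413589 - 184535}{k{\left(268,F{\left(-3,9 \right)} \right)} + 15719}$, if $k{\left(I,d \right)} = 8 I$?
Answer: $- \frac{598124}{17863} \approx -33.484$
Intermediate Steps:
$\frac{-413589 - 184535}{k{\left(268,F{\left(-3,9 \right)} \right)} + 15719} = \frac{-413589 - 184535}{8 \cdot 268 + 15719} = - \frac{598124}{2144 + 15719} = - \frac{598124}{17863}$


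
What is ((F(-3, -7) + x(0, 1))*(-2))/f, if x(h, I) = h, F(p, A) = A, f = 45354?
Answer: 7/22677 ≈ 0.00030868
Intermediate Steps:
((F(-3, -7) + x(0, 1))*(-2))/f = ((-7 + 0)*(-2))/45354 = -7*(-2)*(1/45354) = 14*(1/45354) = 7/22677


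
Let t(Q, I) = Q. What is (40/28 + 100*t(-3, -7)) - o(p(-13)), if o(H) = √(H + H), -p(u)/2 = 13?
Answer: -2090/7 - 2*I*√13 ≈ -298.57 - 7.2111*I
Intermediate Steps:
p(u) = -26 (p(u) = -2*13 = -26)
o(H) = √2*√H (o(H) = √(2*H) = √2*√H)
(40/28 + 100*t(-3, -7)) - o(p(-13)) = (40/28 + 100*(-3)) - √2*√(-26) = (40*(1/28) - 300) - √2*I*√26 = (10/7 - 300) - 2*I*√13 = -2090/7 - 2*I*√13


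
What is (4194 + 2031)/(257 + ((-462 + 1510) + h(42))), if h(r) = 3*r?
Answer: 2075/477 ≈ 4.3501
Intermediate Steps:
(4194 + 2031)/(257 + ((-462 + 1510) + h(42))) = (4194 + 2031)/(257 + ((-462 + 1510) + 3*42)) = 6225/(257 + (1048 + 126)) = 6225/(257 + 1174) = 6225/1431 = 6225*(1/1431) = 2075/477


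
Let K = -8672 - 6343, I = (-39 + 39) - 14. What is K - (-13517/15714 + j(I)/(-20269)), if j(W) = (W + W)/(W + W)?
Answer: -4782109604203/318507066 ≈ -15014.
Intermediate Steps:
I = -14 (I = 0 - 14 = -14)
j(W) = 1 (j(W) = (2*W)/((2*W)) = (2*W)*(1/(2*W)) = 1)
K = -15015
K - (-13517/15714 + j(I)/(-20269)) = -15015 - (-13517/15714 + 1/(-20269)) = -15015 - (-13517*1/15714 + 1*(-1/20269)) = -15015 - (-13517/15714 - 1/20269) = -15015 - 1*(-273991787/318507066) = -15015 + 273991787/318507066 = -4782109604203/318507066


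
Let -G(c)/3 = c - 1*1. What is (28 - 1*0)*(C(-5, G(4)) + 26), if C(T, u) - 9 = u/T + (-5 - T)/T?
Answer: 5152/5 ≈ 1030.4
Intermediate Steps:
G(c) = 3 - 3*c (G(c) = -3*(c - 1*1) = -3*(c - 1) = -3*(-1 + c) = 3 - 3*c)
C(T, u) = 9 + u/T + (-5 - T)/T (C(T, u) = 9 + (u/T + (-5 - T)/T) = 9 + u/T + (-5 - T)/T)
(28 - 1*0)*(C(-5, G(4)) + 26) = (28 - 1*0)*((-5 + (3 - 3*4) + 8*(-5))/(-5) + 26) = (28 + 0)*(-(-5 + (3 - 12) - 40)/5 + 26) = 28*(-(-5 - 9 - 40)/5 + 26) = 28*(-⅕*(-54) + 26) = 28*(54/5 + 26) = 28*(184/5) = 5152/5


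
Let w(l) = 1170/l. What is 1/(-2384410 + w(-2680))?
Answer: -268/639021997 ≈ -4.1939e-7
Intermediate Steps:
1/(-2384410 + w(-2680)) = 1/(-2384410 + 1170/(-2680)) = 1/(-2384410 + 1170*(-1/2680)) = 1/(-2384410 - 117/268) = 1/(-639021997/268) = -268/639021997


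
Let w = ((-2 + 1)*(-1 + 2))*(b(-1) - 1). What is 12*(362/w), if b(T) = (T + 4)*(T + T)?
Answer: 4344/7 ≈ 620.57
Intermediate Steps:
b(T) = 2*T*(4 + T) (b(T) = (4 + T)*(2*T) = 2*T*(4 + T))
w = 7 (w = ((-2 + 1)*(-1 + 2))*(2*(-1)*(4 - 1) - 1) = (-1*1)*(2*(-1)*3 - 1) = -(-6 - 1) = -1*(-7) = 7)
12*(362/w) = 12*(362/7) = 4344/7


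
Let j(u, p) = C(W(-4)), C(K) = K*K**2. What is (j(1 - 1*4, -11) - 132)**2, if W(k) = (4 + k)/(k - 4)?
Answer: 17424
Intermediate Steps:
W(k) = (4 + k)/(-4 + k)
C(K) = K**3
j(u, p) = 0 (j(u, p) = ((4 - 4)/(-4 - 4))**3 = (0/(-8))**3 = (-1/8*0)**3 = 0**3 = 0)
(j(1 - 1*4, -11) - 132)**2 = (0 - 132)**2 = (-132)**2 = 17424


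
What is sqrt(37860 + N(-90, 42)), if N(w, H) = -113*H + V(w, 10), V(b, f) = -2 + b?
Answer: sqrt(33022) ≈ 181.72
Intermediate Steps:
N(w, H) = -2 + w - 113*H (N(w, H) = -113*H + (-2 + w) = -2 + w - 113*H)
sqrt(37860 + N(-90, 42)) = sqrt(37860 + (-2 - 90 - 113*42)) = sqrt(37860 + (-2 - 90 - 4746)) = sqrt(37860 - 4838) = sqrt(33022)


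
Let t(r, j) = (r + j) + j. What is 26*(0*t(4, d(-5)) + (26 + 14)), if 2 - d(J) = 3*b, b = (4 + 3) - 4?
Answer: 1040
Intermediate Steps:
b = 3 (b = 7 - 4 = 3)
d(J) = -7 (d(J) = 2 - 3*3 = 2 - 1*9 = 2 - 9 = -7)
t(r, j) = r + 2*j (t(r, j) = (j + r) + j = r + 2*j)
26*(0*t(4, d(-5)) + (26 + 14)) = 26*(0*(4 + 2*(-7)) + (26 + 14)) = 26*(0*(4 - 14) + 40) = 26*(0*(-10) + 40) = 26*(0 + 40) = 26*40 = 1040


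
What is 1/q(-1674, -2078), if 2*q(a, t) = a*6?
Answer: -1/5022 ≈ -0.00019912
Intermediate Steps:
q(a, t) = 3*a (q(a, t) = (a*6)/2 = (6*a)/2 = 3*a)
1/q(-1674, -2078) = 1/(3*(-1674)) = 1/(-5022) = -1/5022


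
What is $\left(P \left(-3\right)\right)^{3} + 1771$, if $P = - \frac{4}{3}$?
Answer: $1835$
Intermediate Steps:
$P = - \frac{4}{3}$ ($P = \left(-4\right) \frac{1}{3} = - \frac{4}{3} \approx -1.3333$)
$\left(P \left(-3\right)\right)^{3} + 1771 = \left(\left(- \frac{4}{3}\right) \left(-3\right)\right)^{3} + 1771 = 4^{3} + 1771 = 64 + 1771 = 1835$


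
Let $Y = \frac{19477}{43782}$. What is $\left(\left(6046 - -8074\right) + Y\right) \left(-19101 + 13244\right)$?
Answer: $- \frac{3620922253669}{43782} \approx -8.2703 \cdot 10^{7}$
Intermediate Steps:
$Y = \frac{19477}{43782}$ ($Y = 19477 \cdot \frac{1}{43782} = \frac{19477}{43782} \approx 0.44486$)
$\left(\left(6046 - -8074\right) + Y\right) \left(-19101 + 13244\right) = \left(\left(6046 - -8074\right) + \frac{19477}{43782}\right) \left(-19101 + 13244\right) = \left(\left(6046 + 8074\right) + \frac{19477}{43782}\right) \left(-5857\right) = \left(14120 + \frac{19477}{43782}\right) \left(-5857\right) = \frac{618221317}{43782} \left(-5857\right) = - \frac{3620922253669}{43782}$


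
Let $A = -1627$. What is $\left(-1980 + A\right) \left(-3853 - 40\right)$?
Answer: $14042051$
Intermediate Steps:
$\left(-1980 + A\right) \left(-3853 - 40\right) = \left(-1980 - 1627\right) \left(-3853 - 40\right) = \left(-3607\right) \left(-3893\right) = 14042051$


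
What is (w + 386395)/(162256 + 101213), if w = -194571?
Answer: 191824/263469 ≈ 0.72807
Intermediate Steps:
(w + 386395)/(162256 + 101213) = (-194571 + 386395)/(162256 + 101213) = 191824/263469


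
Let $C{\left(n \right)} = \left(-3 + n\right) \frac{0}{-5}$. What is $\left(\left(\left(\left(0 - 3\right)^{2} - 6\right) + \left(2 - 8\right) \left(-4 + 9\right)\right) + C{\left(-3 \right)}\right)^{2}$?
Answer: $729$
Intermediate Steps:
$C{\left(n \right)} = 0$ ($C{\left(n \right)} = \left(-3 + n\right) 0 \left(- \frac{1}{5}\right) = \left(-3 + n\right) 0 = 0$)
$\left(\left(\left(\left(0 - 3\right)^{2} - 6\right) + \left(2 - 8\right) \left(-4 + 9\right)\right) + C{\left(-3 \right)}\right)^{2} = \left(\left(\left(\left(0 - 3\right)^{2} - 6\right) + \left(2 - 8\right) \left(-4 + 9\right)\right) + 0\right)^{2} = \left(\left(\left(\left(-3\right)^{2} - 6\right) - 30\right) + 0\right)^{2} = \left(\left(\left(9 - 6\right) - 30\right) + 0\right)^{2} = \left(\left(3 - 30\right) + 0\right)^{2} = \left(-27 + 0\right)^{2} = \left(-27\right)^{2} = 729$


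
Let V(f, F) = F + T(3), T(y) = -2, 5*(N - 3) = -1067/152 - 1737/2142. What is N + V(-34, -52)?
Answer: -4754081/90440 ≈ -52.566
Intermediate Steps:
N = 129679/90440 (N = 3 + (-1067/152 - 1737/2142)/5 = 3 + (-1067*1/152 - 1737*1/2142)/5 = 3 + (-1067/152 - 193/238)/5 = 3 + (1/5)*(-141641/18088) = 3 - 141641/90440 = 129679/90440 ≈ 1.4339)
V(f, F) = -2 + F (V(f, F) = F - 2 = -2 + F)
N + V(-34, -52) = 129679/90440 + (-2 - 52) = 129679/90440 - 54 = -4754081/90440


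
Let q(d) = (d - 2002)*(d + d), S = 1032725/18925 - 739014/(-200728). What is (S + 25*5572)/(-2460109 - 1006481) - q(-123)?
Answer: -9178656917559634645/17558404996088 ≈ -5.2275e+5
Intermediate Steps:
S = 4425653275/75975548 (S = 1032725*(1/18925) - 739014*(-1/200728) = 41309/757 + 369507/100364 = 4425653275/75975548 ≈ 58.251)
q(d) = 2*d*(-2002 + d) (q(d) = (-2002 + d)*(2*d) = 2*d*(-2002 + d))
(S + 25*5572)/(-2460109 - 1006481) - q(-123) = (4425653275/75975548 + 25*5572)/(-2460109 - 1006481) - 2*(-123)*(-2002 - 123) = (4425653275/75975548 + 139300)/(-3466590) - 2*(-123)*(-2125) = (10587819489675/75975548)*(-1/3466590) - 1*522750 = -705854632645/17558404996088 - 522750 = -9178656917559634645/17558404996088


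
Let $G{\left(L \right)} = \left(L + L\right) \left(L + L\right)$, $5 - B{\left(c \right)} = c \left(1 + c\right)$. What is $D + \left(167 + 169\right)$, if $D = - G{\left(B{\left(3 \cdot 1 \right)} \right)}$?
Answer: $140$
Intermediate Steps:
$B{\left(c \right)} = 5 - c \left(1 + c\right)$
$G{\left(L \right)} = 4 L^{2}$ ($G{\left(L \right)} = 2 L 2 L = 4 L^{2}$)
$D = -196$ ($D = - 4 \left(5 - 3 \cdot 1 - \left(3 \cdot 1\right)^{2}\right)^{2} = - 4 \left(5 - 3 - 3^{2}\right)^{2} = - 4 \left(5 - 3 - 9\right)^{2} = - 4 \left(-7\right)^{2} = - 4 \cdot 49 = \left(-1\right) 196 = -196$)
$D + \left(167 + 169\right) = -196 + \left(167 + 169\right) = -196 + 336 = 140$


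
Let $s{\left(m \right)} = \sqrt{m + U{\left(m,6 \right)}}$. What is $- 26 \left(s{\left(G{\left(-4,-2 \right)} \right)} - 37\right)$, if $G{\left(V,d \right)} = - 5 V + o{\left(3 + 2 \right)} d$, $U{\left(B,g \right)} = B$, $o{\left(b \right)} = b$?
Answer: $962 - 52 \sqrt{5} \approx 845.72$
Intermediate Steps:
$G{\left(V,d \right)} = - 5 V + 5 d$ ($G{\left(V,d \right)} = - 5 V + \left(3 + 2\right) d = - 5 V + 5 d$)
$s{\left(m \right)} = \sqrt{2} \sqrt{m}$ ($s{\left(m \right)} = \sqrt{m + m} = \sqrt{2 m} = \sqrt{2} \sqrt{m}$)
$- 26 \left(s{\left(G{\left(-4,-2 \right)} \right)} - 37\right) = - 26 \left(\sqrt{2} \sqrt{\left(-5\right) \left(-4\right) + 5 \left(-2\right)} - 37\right) = - 26 \left(\sqrt{2} \sqrt{20 - 10} - 37\right) = - 26 \left(\sqrt{2} \sqrt{10} - 37\right) = - 26 \left(2 \sqrt{5} - 37\right) = - 26 \left(-37 + 2 \sqrt{5}\right) = 962 - 52 \sqrt{5}$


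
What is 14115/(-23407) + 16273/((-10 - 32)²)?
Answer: 356003251/41289948 ≈ 8.6220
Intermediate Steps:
14115/(-23407) + 16273/((-10 - 32)²) = 14115*(-1/23407) + 16273/((-42)²) = -14115/23407 + 16273/1764 = 356003251/41289948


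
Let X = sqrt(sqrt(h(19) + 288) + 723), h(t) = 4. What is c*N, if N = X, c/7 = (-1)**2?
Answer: 7*sqrt(723 + 2*sqrt(73)) ≈ 190.43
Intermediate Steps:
c = 7 (c = 7*(-1)**2 = 7*1 = 7)
X = sqrt(723 + 2*sqrt(73)) (X = sqrt(sqrt(4 + 288) + 723) = sqrt(sqrt(292) + 723) = sqrt(2*sqrt(73) + 723) = sqrt(723 + 2*sqrt(73)) ≈ 27.205)
N = sqrt(723 + 2*sqrt(73)) ≈ 27.205
c*N = 7*sqrt(723 + 2*sqrt(73))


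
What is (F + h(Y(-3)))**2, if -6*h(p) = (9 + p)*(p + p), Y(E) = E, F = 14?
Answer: 400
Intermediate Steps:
h(p) = -p*(9 + p)/3 (h(p) = -(9 + p)*(p + p)/6 = -(9 + p)*2*p/6 = -p*(9 + p)/3)
(F + h(Y(-3)))**2 = (14 - 1/3*(-3)*(9 - 3))**2 = (14 - 1/3*(-3)*6)**2 = (14 + 6)**2 = 20**2 = 400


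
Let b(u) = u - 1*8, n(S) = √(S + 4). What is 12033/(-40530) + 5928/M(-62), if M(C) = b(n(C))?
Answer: -45799113/117730 - 2964*I*√58/61 ≈ -389.02 - 370.05*I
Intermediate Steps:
n(S) = √(4 + S)
b(u) = -8 + u (b(u) = u - 8 = -8 + u)
M(C) = -8 + √(4 + C)
12033/(-40530) + 5928/M(-62) = 12033/(-40530) + 5928/(-8 + √(4 - 62)) = 12033*(-1/40530) + 5928/(-8 + √(-58)) = -573/1930 + 5928/(-8 + I*√58)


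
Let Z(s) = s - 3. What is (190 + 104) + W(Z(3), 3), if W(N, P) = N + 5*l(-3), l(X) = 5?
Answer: 319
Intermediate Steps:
Z(s) = -3 + s
W(N, P) = 25 + N (W(N, P) = N + 5*5 = N + 25 = 25 + N)
(190 + 104) + W(Z(3), 3) = (190 + 104) + (25 + (-3 + 3)) = 294 + (25 + 0) = 294 + 25 = 319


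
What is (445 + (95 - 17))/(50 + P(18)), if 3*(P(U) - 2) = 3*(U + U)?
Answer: 523/88 ≈ 5.9432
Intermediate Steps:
P(U) = 2 + 2*U (P(U) = 2 + (3*(U + U))/3 = 2 + (3*(2*U))/3 = 2 + (6*U)/3 = 2 + 2*U)
(445 + (95 - 17))/(50 + P(18)) = (445 + (95 - 17))/(50 + (2 + 2*18)) = (445 + 78)/(50 + (2 + 36)) = 523/(50 + 38) = 523/88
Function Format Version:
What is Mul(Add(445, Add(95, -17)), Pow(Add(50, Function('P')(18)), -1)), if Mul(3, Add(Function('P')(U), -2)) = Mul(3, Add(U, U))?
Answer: Rational(523, 88) ≈ 5.9432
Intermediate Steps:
Function('P')(U) = Add(2, Mul(2, U)) (Function('P')(U) = Add(2, Mul(Rational(1, 3), Mul(3, Add(U, U)))) = Add(2, Mul(Rational(1, 3), Mul(3, Mul(2, U)))) = Add(2, Mul(Rational(1, 3), Mul(6, U))) = Add(2, Mul(2, U)))
Mul(Add(445, Add(95, -17)), Pow(Add(50, Function('P')(18)), -1)) = Mul(Add(445, Add(95, -17)), Pow(Add(50, Add(2, Mul(2, 18))), -1)) = Mul(Add(445, 78), Pow(Add(50, Add(2, 36)), -1)) = Mul(523, Pow(Add(50, 38), -1)) = Mul(523, Pow(88, -1)) = Mul(523, Rational(1, 88)) = Rational(523, 88)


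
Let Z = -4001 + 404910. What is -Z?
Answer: -400909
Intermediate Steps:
Z = 400909
-Z = -1*400909 = -400909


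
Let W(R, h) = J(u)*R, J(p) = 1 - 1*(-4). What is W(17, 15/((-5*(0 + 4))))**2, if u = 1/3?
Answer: 7225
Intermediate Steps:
u = 1/3 ≈ 0.33333
J(p) = 5 (J(p) = 1 + 4 = 5)
W(R, h) = 5*R
W(17, 15/((-5*(0 + 4))))**2 = (5*17)**2 = 85**2 = 7225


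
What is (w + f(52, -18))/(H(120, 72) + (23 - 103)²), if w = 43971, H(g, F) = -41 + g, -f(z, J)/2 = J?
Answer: 44007/6479 ≈ 6.7923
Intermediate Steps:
f(z, J) = -2*J
(w + f(52, -18))/(H(120, 72) + (23 - 103)²) = (43971 - 2*(-18))/((-41 + 120) + (23 - 103)²) = (43971 + 36)/(79 + (-80)²) = 44007/(79 + 6400) = 44007/6479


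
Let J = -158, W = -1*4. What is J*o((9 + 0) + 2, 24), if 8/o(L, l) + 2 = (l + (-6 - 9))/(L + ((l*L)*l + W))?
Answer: 8017552/12677 ≈ 632.45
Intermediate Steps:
W = -4
o(L, l) = 8/(-2 + (-15 + l)/(-4 + L + L*l²)) (o(L, l) = 8/(-2 + (l + (-6 - 9))/(L + ((l*L)*l - 4))) = 8/(-2 + (l - 15)/(L + ((L*l)*l - 4))) = 8/(-2 + (-15 + l)/(L + (L*l² - 4))) = 8/(-2 + (-15 + l)/(L + (-4 + L*l²))) = 8/(-2 + (-15 + l)/(-4 + L + L*l²)))
J*o((9 + 0) + 2, 24) = -1264*(4 - ((9 + 0) + 2) - 1*((9 + 0) + 2)*24²)/(7 - 1*24 + 2*((9 + 0) + 2) + 2*((9 + 0) + 2)*24²) = -1264*(4 - (9 + 2) - 1*(9 + 2)*576)/(7 - 24 + 2*(9 + 2) + 2*(9 + 2)*576) = -1264*(4 - 1*11 - 1*11*576)/(7 - 24 + 2*11 + 2*11*576) = -1264*(4 - 11 - 6336)/(7 - 24 + 22 + 12672) = -1264*(-6343)/12677 = -158*(-50744/12677) = 8017552/12677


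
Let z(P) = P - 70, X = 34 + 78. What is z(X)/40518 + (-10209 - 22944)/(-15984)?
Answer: 24888233/11993328 ≈ 2.0752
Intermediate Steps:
X = 112
z(P) = -70 + P
z(X)/40518 + (-10209 - 22944)/(-15984) = (-70 + 112)/40518 + (-10209 - 22944)/(-15984) = 42*(1/40518) - 33153*(-1/15984) = 7/6753 + 11051/5328 = 24888233/11993328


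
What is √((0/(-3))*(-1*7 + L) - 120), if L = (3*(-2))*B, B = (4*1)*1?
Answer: 2*I*√30 ≈ 10.954*I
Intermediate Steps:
B = 4 (B = 4*1 = 4)
L = -24 (L = (3*(-2))*4 = -6*4 = -24)
√((0/(-3))*(-1*7 + L) - 120) = √((0/(-3))*(-1*7 - 24) - 120) = √((0*(-⅓))*(-7 - 24) - 120) = √(0*(-31) - 120) = √(0 - 120) = √(-120) = 2*I*√30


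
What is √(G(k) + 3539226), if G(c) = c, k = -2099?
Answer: √3537127 ≈ 1880.7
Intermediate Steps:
√(G(k) + 3539226) = √(-2099 + 3539226) = √3537127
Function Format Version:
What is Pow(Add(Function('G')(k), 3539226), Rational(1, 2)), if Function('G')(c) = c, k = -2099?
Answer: Pow(3537127, Rational(1, 2)) ≈ 1880.7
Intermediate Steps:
Pow(Add(Function('G')(k), 3539226), Rational(1, 2)) = Pow(Add(-2099, 3539226), Rational(1, 2)) = Pow(3537127, Rational(1, 2))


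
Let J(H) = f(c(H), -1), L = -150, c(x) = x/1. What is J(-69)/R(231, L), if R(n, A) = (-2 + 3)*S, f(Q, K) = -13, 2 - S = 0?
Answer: -13/2 ≈ -6.5000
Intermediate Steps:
c(x) = x (c(x) = x*1 = x)
S = 2 (S = 2 - 1*0 = 2 + 0 = 2)
J(H) = -13
R(n, A) = 2 (R(n, A) = (-2 + 3)*2 = 1*2 = 2)
J(-69)/R(231, L) = -13/2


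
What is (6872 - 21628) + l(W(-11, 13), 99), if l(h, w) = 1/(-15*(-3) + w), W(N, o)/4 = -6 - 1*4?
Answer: -2124863/144 ≈ -14756.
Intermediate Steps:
W(N, o) = -40 (W(N, o) = 4*(-6 - 1*4) = 4*(-6 - 4) = 4*(-10) = -40)
l(h, w) = 1/(45 + w)
(6872 - 21628) + l(W(-11, 13), 99) = (6872 - 21628) + 1/(45 + 99) = -14756 + 1/144 = -2124863/144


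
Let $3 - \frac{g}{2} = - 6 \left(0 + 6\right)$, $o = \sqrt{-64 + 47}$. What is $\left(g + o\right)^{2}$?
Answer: $\left(78 + i \sqrt{17}\right)^{2} \approx 6067.0 + 643.2 i$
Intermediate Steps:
$o = i \sqrt{17}$ ($o = \sqrt{-17} = i \sqrt{17} \approx 4.1231 i$)
$g = 78$ ($g = 6 - 2 \left(- 6 \left(0 + 6\right)\right) = 6 - 2 \left(\left(-6\right) 6\right) = 6 - -72 = 6 + 72 = 78$)
$\left(g + o\right)^{2} = \left(78 + i \sqrt{17}\right)^{2}$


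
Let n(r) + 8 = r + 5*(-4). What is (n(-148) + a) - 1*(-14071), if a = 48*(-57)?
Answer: 11159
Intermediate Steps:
a = -2736
n(r) = -28 + r (n(r) = -8 + (r + 5*(-4)) = -8 + (r - 20) = -8 + (-20 + r) = -28 + r)
(n(-148) + a) - 1*(-14071) = ((-28 - 148) - 2736) - 1*(-14071) = (-176 - 2736) + 14071 = -2912 + 14071 = 11159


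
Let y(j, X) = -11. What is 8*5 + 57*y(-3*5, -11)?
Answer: -587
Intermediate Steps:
8*5 + 57*y(-3*5, -11) = 8*5 + 57*(-11) = 40 - 627 = -587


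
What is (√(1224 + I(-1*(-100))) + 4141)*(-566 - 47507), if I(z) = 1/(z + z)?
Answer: -199070293 - 48073*√489602/20 ≈ -2.0075e+8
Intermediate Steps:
I(z) = 1/(2*z)
(√(1224 + I(-1*(-100))) + 4141)*(-566 - 47507) = (√(1224 + 1/(2*((-1*(-100))))) + 4141)*(-566 - 47507) = (√(1224 + (½)/100) + 4141)*(-48073) = (√(1224 + (½)*(1/100)) + 4141)*(-48073) = (√(1224 + 1/200) + 4141)*(-48073) = (√(244801/200) + 4141)*(-48073) = (√489602/20 + 4141)*(-48073) = (4141 + √489602/20)*(-48073) = -199070293 - 48073*√489602/20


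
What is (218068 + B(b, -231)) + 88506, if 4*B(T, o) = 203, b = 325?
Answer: 1226499/4 ≈ 3.0663e+5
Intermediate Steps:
B(T, o) = 203/4 (B(T, o) = (¼)*203 = 203/4)
(218068 + B(b, -231)) + 88506 = (218068 + 203/4) + 88506 = 872475/4 + 88506 = 1226499/4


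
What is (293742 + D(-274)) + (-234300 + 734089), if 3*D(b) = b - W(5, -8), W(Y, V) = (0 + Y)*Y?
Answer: 2380294/3 ≈ 7.9343e+5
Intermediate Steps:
W(Y, V) = Y**2 (W(Y, V) = Y*Y = Y**2)
D(b) = -25/3 + b/3 (D(b) = (b - 1*5**2)/3 = (b - 1*25)/3 = (b - 25)/3 = (-25 + b)/3 = -25/3 + b/3)
(293742 + D(-274)) + (-234300 + 734089) = (293742 + (-25/3 + (1/3)*(-274))) + (-234300 + 734089) = (293742 + (-25/3 - 274/3)) + 499789 = (293742 - 299/3) + 499789 = 880927/3 + 499789 = 2380294/3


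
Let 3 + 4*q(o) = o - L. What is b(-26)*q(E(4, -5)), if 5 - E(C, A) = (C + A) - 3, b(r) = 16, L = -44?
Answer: 200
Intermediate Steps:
E(C, A) = 8 - A - C (E(C, A) = 5 - ((C + A) - 3) = 5 - ((A + C) - 3) = 5 - (-3 + A + C) = 5 + (3 - A - C) = 8 - A - C)
q(o) = 41/4 + o/4 (q(o) = -¾ + (o - 1*(-44))/4 = -¾ + (o + 44)/4 = -¾ + (44 + o)/4 = -¾ + (11 + o/4) = 41/4 + o/4)
b(-26)*q(E(4, -5)) = 16*(41/4 + (8 - 1*(-5) - 1*4)/4) = 16*(41/4 + (8 + 5 - 4)/4) = 16*(41/4 + (¼)*9) = 16*(41/4 + 9/4) = 16*(25/2) = 200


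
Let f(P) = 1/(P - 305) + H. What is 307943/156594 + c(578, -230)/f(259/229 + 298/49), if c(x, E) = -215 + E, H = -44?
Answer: 278126941094387/23024953661466 ≈ 12.079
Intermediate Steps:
f(P) = -44 + 1/(-305 + P) (f(P) = 1/(P - 305) - 44 = 1/(-305 + P) - 44 = -44 + 1/(-305 + P))
307943/156594 + c(578, -230)/f(259/229 + 298/49) = 307943/156594 + (-215 - 230)/(((13421 - 44*(259/229 + 298/49))/(-305 + (259/229 + 298/49)))) = 307943*(1/156594) - 445*(-305 + (259*(1/229) + 298*(1/49)))/(13421 - 44*(259*(1/229) + 298*(1/49))) = 307943/156594 - 445*(-305 + (259/229 + 298/49))/(13421 - 44*(259/229 + 298/49)) = 307943/156594 - 445*(-305 + 80933/11221)/(13421 - 44*80933/11221) = 307943/156594 - 445*(-3341472/(11221*(13421 - 3561052/11221))) = 307943/156594 - 445/((-11221/3341472*147035989/11221)) = 307943/156594 - 445/(-147035989/3341472) = 307943/156594 - 445*(-3341472/147035989) = 307943/156594 + 1486955040/147035989 = 278126941094387/23024953661466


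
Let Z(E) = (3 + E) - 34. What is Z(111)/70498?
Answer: 40/35249 ≈ 0.0011348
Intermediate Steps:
Z(E) = -31 + E
Z(111)/70498 = (-31 + 111)/70498 = 80*(1/70498) = 40/35249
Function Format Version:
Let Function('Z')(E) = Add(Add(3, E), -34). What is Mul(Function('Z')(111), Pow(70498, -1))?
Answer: Rational(40, 35249) ≈ 0.0011348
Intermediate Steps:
Function('Z')(E) = Add(-31, E)
Mul(Function('Z')(111), Pow(70498, -1)) = Mul(Add(-31, 111), Pow(70498, -1)) = Mul(80, Rational(1, 70498)) = Rational(40, 35249)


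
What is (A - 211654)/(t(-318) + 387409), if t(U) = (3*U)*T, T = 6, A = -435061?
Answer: -129343/76337 ≈ -1.6944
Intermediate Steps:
t(U) = 18*U (t(U) = (3*U)*6 = 18*U)
(A - 211654)/(t(-318) + 387409) = (-435061 - 211654)/(18*(-318) + 387409) = -646715/(-5724 + 387409) = -646715/381685 = -646715*1/381685 = -129343/76337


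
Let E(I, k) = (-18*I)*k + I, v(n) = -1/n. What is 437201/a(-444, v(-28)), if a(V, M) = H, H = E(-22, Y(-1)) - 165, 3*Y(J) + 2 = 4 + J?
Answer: -437201/55 ≈ -7949.1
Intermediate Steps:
Y(J) = ⅔ + J/3 (Y(J) = -⅔ + (4 + J)/3 = -⅔ + (4/3 + J/3) = ⅔ + J/3)
E(I, k) = I - 18*I*k (E(I, k) = -18*I*k + I = I - 18*I*k)
H = -55 (H = -22*(1 - 18*(⅔ + (⅓)*(-1))) - 165 = -22*(1 - 18*(⅔ - ⅓)) - 165 = -22*(1 - 18*⅓) - 165 = -22*(1 - 6) - 165 = -22*(-5) - 165 = 110 - 165 = -55)
a(V, M) = -55
437201/a(-444, v(-28)) = 437201/(-55) = 437201*(-1/55) = -437201/55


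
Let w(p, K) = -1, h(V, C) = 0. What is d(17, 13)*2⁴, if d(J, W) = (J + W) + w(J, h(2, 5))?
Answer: 464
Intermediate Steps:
d(J, W) = -1 + J + W (d(J, W) = (J + W) - 1 = -1 + J + W)
d(17, 13)*2⁴ = (-1 + 17 + 13)*2⁴ = 29*16 = 464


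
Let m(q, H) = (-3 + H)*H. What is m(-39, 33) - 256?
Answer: 734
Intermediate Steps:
m(q, H) = H*(-3 + H)
m(-39, 33) - 256 = 33*(-3 + 33) - 256 = 33*30 - 256 = 990 - 256 = 734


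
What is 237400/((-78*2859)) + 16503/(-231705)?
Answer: -3260387167/2870593245 ≈ -1.1358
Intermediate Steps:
237400/((-78*2859)) + 16503/(-231705) = 237400/(-223002) + 16503*(-1/231705) = 237400*(-1/223002) - 5501/77235 = -118700/111501 - 5501/77235 = -3260387167/2870593245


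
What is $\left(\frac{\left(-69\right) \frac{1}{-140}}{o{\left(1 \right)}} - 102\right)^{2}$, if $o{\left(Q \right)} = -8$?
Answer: $\frac{13066547481}{1254400} \approx 10417.0$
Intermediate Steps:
$\left(\frac{\left(-69\right) \frac{1}{-140}}{o{\left(1 \right)}} - 102\right)^{2} = \left(\frac{\left(-69\right) \frac{1}{-140}}{-8} - 102\right)^{2} = \left(\left(-69\right) \left(- \frac{1}{140}\right) \left(- \frac{1}{8}\right) - 102\right)^{2} = \left(\frac{69}{140} \left(- \frac{1}{8}\right) - 102\right)^{2} = \left(- \frac{69}{1120} - 102\right)^{2} = \left(- \frac{114309}{1120}\right)^{2} = \frac{13066547481}{1254400}$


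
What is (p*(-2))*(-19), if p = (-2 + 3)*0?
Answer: 0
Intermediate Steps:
p = 0 (p = 1*0 = 0)
(p*(-2))*(-19) = (0*(-2))*(-19) = 0*(-19) = 0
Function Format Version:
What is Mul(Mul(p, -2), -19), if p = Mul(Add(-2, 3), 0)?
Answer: 0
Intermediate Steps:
p = 0 (p = Mul(1, 0) = 0)
Mul(Mul(p, -2), -19) = Mul(Mul(0, -2), -19) = Mul(0, -19) = 0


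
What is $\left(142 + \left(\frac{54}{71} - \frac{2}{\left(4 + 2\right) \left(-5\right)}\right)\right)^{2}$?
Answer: $\frac{23137756321}{1134225} \approx 20400.0$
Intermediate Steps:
$\left(142 + \left(\frac{54}{71} - \frac{2}{\left(4 + 2\right) \left(-5\right)}\right)\right)^{2} = \left(142 + \left(54 \cdot \frac{1}{71} - \frac{2}{6 \left(-5\right)}\right)\right)^{2} = \left(142 + \left(\frac{54}{71} - \frac{2}{-30}\right)\right)^{2} = \left(142 + \left(\frac{54}{71} - - \frac{1}{15}\right)\right)^{2} = \left(142 + \left(\frac{54}{71} + \frac{1}{15}\right)\right)^{2} = \left(142 + \frac{881}{1065}\right)^{2} = \left(\frac{152111}{1065}\right)^{2} = \frac{23137756321}{1134225}$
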